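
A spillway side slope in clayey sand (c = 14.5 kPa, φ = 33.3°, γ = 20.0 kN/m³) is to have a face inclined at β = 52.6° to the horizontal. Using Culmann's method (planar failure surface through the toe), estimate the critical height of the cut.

Culmann's analysis gives the critical failure plane at α_cr = (β + φ)/2 = (52.6 + 33.3)/2 = 43.0°, and the critical height
H_c = (4c/γ) · sinβ cosφ / [1 − cos(β − φ)]
    = (4·14.5/20.0) · sin52.6°·cos33.3° / [1 − cos(19.3°)]
    = 2.900 · 0.7944·0.8358 / [1 − 0.9438]
    = 2.900 · 0.6640 / 0.0562
    = 34.26 m

H_c = 34.26 m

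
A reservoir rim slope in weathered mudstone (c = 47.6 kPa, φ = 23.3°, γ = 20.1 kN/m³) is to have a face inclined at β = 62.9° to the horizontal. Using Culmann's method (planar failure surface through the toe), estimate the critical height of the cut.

Culmann's analysis gives the critical failure plane at α_cr = (β + φ)/2 = (62.9 + 23.3)/2 = 43.1°, and the critical height
H_c = (4c/γ) · sinβ cosφ / [1 − cos(β − φ)]
    = (4·47.6/20.1) · sin62.9°·cos23.3° / [1 − cos(39.6°)]
    = 9.473 · 0.8902·0.9184 / [1 − 0.7705]
    = 9.473 · 0.8176 / 0.2295
    = 33.75 m

H_c = 33.75 m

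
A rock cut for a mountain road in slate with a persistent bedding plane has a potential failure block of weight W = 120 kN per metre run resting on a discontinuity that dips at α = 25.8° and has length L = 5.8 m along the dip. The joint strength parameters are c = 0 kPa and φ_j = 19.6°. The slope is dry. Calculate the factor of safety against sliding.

Resolving the block weight along and normal to the plane and applying the Mohr–Coulomb strength on the joint:
N' = W cosα = 120·cos25.8° = 108.0 kN/m
Driving force T = W sinα = 120·sin25.8° = 52.2 kN/m
Resisting force R = c·L + N'·tanφ_j = 0·5.8 + 108.0·tan19.6° = 0.0 + 38.5 = 38.5 kN/m
FS = R / T = 38.5 / 52.2 = 0.737

FS = 0.74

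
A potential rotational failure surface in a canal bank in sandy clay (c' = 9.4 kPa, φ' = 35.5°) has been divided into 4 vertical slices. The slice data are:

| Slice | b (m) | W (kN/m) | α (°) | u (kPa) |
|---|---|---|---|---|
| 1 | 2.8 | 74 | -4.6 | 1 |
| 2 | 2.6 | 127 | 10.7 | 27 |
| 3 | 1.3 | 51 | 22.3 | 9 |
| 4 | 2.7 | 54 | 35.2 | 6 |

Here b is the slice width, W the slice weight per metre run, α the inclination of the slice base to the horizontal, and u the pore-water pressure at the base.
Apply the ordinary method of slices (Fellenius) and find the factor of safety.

Ordinary method of slices: FS = Σ[c'·Δl_i + (W_i cosα_i − u_i·Δl_i)·tanφ'] / Σ W_i sinα_i, with Δl_i = b_i / cosα_i.
Slice 1: Δl = 2.8/cos(-4.6°) = 2.809 m; N'_1 = 74·cos(-4.6°) − 1·2.809 = 71.0; c'Δl = 26.41; W sinα = -5.9
Slice 2: Δl = 2.6/cos10.7° = 2.646 m; N'_2 = 127·cos10.7° − 27·2.646 = 53.3; c'Δl = 24.87; W sinα = 23.6
Slice 3: Δl = 1.3/cos22.3° = 1.405 m; N'_3 = 51·cos22.3° − 9·1.405 = 34.5; c'Δl = 13.21; W sinα = 19.4
Slice 4: Δl = 2.7/cos35.2° = 3.304 m; N'_4 = 54·cos35.2° − 6·3.304 = 24.3; c'Δl = 31.06; W sinα = 31.1
Σc'Δl = 95.5 kN/m; ΣN' = 183.1 kN/m; ΣW sinα = 68.1 kN/m
Resisting = 95.5 + 183.1·tan35.5° = 95.5 + 130.6 = 226.2 kN/m
FS = 226.2 / 68.1 = 3.320

FS = 3.32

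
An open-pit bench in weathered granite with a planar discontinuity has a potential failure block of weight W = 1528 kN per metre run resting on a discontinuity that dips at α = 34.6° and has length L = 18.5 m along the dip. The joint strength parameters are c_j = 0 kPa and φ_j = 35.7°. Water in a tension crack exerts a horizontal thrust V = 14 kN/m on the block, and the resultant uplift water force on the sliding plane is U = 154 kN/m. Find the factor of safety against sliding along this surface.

FS = 0.90

Resolving the block weight along and normal to the plane and applying the Mohr–Coulomb strength on the joint:
N' = W cosα − U − V sinα = 1528·cos34.6° − 154 − 14·sin34.6° = 1095.8 kN/m
Driving force T = W sinα + V cosα = 1528·sin34.6° + 14·cos34.6° = 879.2 kN/m
Resisting force R = c_j·L + N'·tanφ_j = 0·18.5 + 1095.8·tan35.7° = 0.0 + 787.4 = 787.4 kN/m
FS = R / T = 787.4 / 879.2 = 0.896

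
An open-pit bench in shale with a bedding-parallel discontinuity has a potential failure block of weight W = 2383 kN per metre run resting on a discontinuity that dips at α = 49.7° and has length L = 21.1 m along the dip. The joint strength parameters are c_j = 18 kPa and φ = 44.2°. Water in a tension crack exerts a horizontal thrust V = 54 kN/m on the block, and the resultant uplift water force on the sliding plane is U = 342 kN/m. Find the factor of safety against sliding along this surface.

Resolving the block weight along and normal to the plane and applying the Mohr–Coulomb strength on the joint:
N' = W cosα − U − V sinα = 2383·cos49.7° − 342 − 54·sin49.7° = 1158.1 kN/m
Driving force T = W sinα + V cosα = 2383·sin49.7° + 54·cos49.7° = 1852.4 kN/m
Resisting force R = c_j·L + N'·tanφ = 18·21.1 + 1158.1·tan44.2° = 379.8 + 1126.2 = 1506.0 kN/m
FS = R / T = 1506.0 / 1852.4 = 0.813

FS = 0.81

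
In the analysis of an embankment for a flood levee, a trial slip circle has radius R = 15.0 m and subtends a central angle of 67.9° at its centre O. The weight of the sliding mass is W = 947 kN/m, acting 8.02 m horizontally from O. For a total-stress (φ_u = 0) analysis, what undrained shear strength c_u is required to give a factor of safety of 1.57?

c_u = 44.7 kPa

FS = c_u·L_a·R / (W·d), so c_u = FS·W·d / (L_a·R).
Arc length L_a = R·θ = 15.0·(67.9°·π/180) = 15.0·1.1851 = 17.78 m
c_u = 1.57·947·8.02 / (17.78·15.0) = 11924.1 / 266.64 = 44.72 kPa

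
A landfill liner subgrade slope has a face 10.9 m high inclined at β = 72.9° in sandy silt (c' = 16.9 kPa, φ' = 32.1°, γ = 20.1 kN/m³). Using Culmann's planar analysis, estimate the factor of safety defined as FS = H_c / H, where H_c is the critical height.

H_c = (4c'/γ) · sinβ cosφ' / [1 − cos(β − φ')]
    = (4·16.9/20.1) · sin72.9°·cos32.1° / [1 − cos40.8°]
    = 3.363 · 0.8097 / 0.2430 = 11.21 m
FS = H_c / H = 11.21 / 10.9 = 1.028

FS = 1.03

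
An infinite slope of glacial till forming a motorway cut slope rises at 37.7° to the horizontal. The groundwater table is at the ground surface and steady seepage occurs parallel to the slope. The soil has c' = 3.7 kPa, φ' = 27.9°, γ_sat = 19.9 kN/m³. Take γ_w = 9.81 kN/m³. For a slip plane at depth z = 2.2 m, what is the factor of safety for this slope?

With seepage parallel to the slope and the water table at the surface, the effective normal stress on the slip plane uses the buoyant unit weight γ' = γ_sat − γ_w while the driving shear stress uses γ_sat:
FS = [c' + γ' z cos²β tanφ'] / [γ_sat z sinβ cosβ]
γ' = 19.9 − 9.81 = 10.09 kN/m³
Numerator = 3.7 + 10.09·2.2·cos²37.7°·tan27.9° = 3.7 + 10.09·2.2·0.6260·0.5295 = 11.058 kPa
Denominator = 19.9·2.2·sin37.7°·cos37.7° = 19.9·2.2·0.6115·0.7912 = 21.183 kPa
FS = 11.058 / 21.183 = 0.522

FS = 0.52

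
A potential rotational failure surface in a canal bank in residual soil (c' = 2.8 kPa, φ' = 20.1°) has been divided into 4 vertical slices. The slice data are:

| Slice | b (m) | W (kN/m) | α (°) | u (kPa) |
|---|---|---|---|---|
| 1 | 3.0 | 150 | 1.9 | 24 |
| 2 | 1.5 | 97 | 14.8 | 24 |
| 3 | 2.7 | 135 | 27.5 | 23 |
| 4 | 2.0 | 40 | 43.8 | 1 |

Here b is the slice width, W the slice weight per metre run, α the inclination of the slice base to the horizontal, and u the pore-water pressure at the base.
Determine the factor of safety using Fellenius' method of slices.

Ordinary method of slices: FS = Σ[c'·Δl_i + (W_i cosα_i − u_i·Δl_i)·tanφ'] / Σ W_i sinα_i, with Δl_i = b_i / cosα_i.
Slice 1: Δl = 3.0/cos1.9° = 3.002 m; N'_1 = 150·cos1.9° − 24·3.002 = 77.9; c'Δl = 8.40; W sinα = 5.0
Slice 2: Δl = 1.5/cos14.8° = 1.551 m; N'_2 = 97·cos14.8° − 24·1.551 = 56.5; c'Δl = 4.34; W sinα = 24.8
Slice 3: Δl = 2.7/cos27.5° = 3.044 m; N'_3 = 135·cos27.5° − 23·3.044 = 49.7; c'Δl = 8.52; W sinα = 62.3
Slice 4: Δl = 2.0/cos43.8° = 2.771 m; N'_4 = 40·cos43.8° − 1·2.771 = 26.1; c'Δl = 7.76; W sinα = 27.7
Σc'Δl = 29.0 kN/m; ΣN' = 210.3 kN/m; ΣW sinα = 119.8 kN/m
Resisting = 29.0 + 210.3·tan20.1° = 29.0 + 76.9 = 106.0 kN/m
FS = 106.0 / 119.8 = 0.885

FS = 0.88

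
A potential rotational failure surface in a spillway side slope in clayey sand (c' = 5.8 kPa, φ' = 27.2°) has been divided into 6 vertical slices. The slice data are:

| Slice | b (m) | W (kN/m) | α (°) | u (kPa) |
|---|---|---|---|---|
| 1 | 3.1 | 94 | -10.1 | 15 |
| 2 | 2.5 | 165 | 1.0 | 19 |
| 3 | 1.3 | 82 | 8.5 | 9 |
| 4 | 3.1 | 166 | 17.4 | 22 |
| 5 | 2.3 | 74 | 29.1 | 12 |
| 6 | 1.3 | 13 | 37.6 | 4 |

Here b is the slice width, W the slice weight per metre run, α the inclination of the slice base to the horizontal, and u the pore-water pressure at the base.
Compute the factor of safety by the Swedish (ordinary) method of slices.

Ordinary method of slices: FS = Σ[c'·Δl_i + (W_i cosα_i − u_i·Δl_i)·tanφ'] / Σ W_i sinα_i, with Δl_i = b_i / cosα_i.
Slice 1: Δl = 3.1/cos(-10.1°) = 3.149 m; N'_1 = 94·cos(-10.1°) − 15·3.149 = 45.3; c'Δl = 18.26; W sinα = -16.5
Slice 2: Δl = 2.5/cos1.0° = 2.500 m; N'_2 = 165·cos1.0° − 19·2.500 = 117.5; c'Δl = 14.50; W sinα = 2.9
Slice 3: Δl = 1.3/cos8.5° = 1.314 m; N'_3 = 82·cos8.5° − 9·1.314 = 69.3; c'Δl = 7.62; W sinα = 12.1
Slice 4: Δl = 3.1/cos17.4° = 3.249 m; N'_4 = 166·cos17.4° − 22·3.249 = 86.9; c'Δl = 18.84; W sinα = 49.6
Slice 5: Δl = 2.3/cos29.1° = 2.632 m; N'_5 = 74·cos29.1° − 12·2.632 = 33.1; c'Δl = 15.27; W sinα = 36.0
Slice 6: Δl = 1.3/cos37.6° = 1.641 m; N'_6 = 13·cos37.6° − 4·1.641 = 3.7; c'Δl = 9.52; W sinα = 7.9
Σc'Δl = 84.0 kN/m; ΣN' = 355.8 kN/m; ΣW sinα = 92.1 kN/m
Resisting = 84.0 + 355.8·tan27.2° = 84.0 + 182.9 = 266.9 kN/m
FS = 266.9 / 92.1 = 2.898

FS = 2.90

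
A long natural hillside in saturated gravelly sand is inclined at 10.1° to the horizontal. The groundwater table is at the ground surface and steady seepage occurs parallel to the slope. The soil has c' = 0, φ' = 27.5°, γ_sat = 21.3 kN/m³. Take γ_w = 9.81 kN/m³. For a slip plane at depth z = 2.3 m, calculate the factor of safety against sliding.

With seepage parallel to the slope and the water table at the surface, the effective normal stress on the slip plane uses the buoyant unit weight γ' = γ_sat − γ_w while the driving shear stress uses γ_sat:
FS = [c' + γ' z cos²β tanφ'] / [γ_sat z sinβ cosβ]
(For c' = 0 this reduces to FS = (γ'/γ_sat)·tanφ'/tanβ.)
γ' = 21.3 − 9.81 = 11.49 kN/m³
Numerator = 0.0 + 11.49·2.3·cos²10.1°·tan27.5° = 0.0 + 11.49·2.3·0.9692·0.5206 = 13.334 kPa
Denominator = 21.3·2.3·sin10.1°·cos10.1° = 21.3·2.3·0.1754·0.9845 = 8.458 kPa
FS = 13.334 / 8.458 = 1.576

FS = 1.58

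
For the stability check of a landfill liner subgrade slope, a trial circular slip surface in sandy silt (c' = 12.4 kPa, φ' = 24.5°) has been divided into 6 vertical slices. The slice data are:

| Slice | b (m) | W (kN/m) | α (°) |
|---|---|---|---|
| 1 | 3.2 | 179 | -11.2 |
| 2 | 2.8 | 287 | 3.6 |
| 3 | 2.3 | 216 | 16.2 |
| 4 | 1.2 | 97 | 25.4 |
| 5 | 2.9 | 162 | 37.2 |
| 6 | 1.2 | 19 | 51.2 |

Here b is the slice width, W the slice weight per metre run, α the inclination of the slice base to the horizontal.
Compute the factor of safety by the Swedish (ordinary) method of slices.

Ordinary method of slices: FS = Σ[c'·Δl_i + (W_i cosα_i)·tanφ'] / Σ W_i sinα_i, with Δl_i = b_i / cosα_i.
Slice 1: Δl = 3.2/cos(-11.2°) = 3.262 m; N'_1 = 179·cos(-11.2°) = 175.6; c'Δl = 40.45; W sinα = -34.8
Slice 2: Δl = 2.8/cos3.6° = 2.806 m; N'_2 = 287·cos3.6° = 286.4; c'Δl = 34.79; W sinα = 18.0
Slice 3: Δl = 2.3/cos16.2° = 2.395 m; N'_3 = 216·cos16.2° = 207.4; c'Δl = 29.70; W sinα = 60.3
Slice 4: Δl = 1.2/cos25.4° = 1.328 m; N'_4 = 97·cos25.4° = 87.6; c'Δl = 16.47; W sinα = 41.6
Slice 5: Δl = 2.9/cos37.2° = 3.641 m; N'_5 = 162·cos37.2° = 129.0; c'Δl = 45.15; W sinα = 97.9
Slice 6: Δl = 1.2/cos51.2° = 1.915 m; N'_6 = 19·cos51.2° = 11.9; c'Δl = 23.75; W sinα = 14.8
Σc'Δl = 190.3 kN/m; ΣN' = 898.0 kN/m; ΣW sinα = 197.9 kN/m
Resisting = 190.3 + 898.0·tan24.5° = 190.3 + 409.2 = 599.6 kN/m
FS = 599.6 / 197.9 = 3.030

FS = 3.03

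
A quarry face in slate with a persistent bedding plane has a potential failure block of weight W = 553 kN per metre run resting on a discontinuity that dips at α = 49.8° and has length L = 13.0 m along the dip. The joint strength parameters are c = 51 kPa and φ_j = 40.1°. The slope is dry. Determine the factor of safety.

FS = 2.28

Resolving the block weight along and normal to the plane and applying the Mohr–Coulomb strength on the joint:
N' = W cosα = 553·cos49.8° = 356.9 kN/m
Driving force T = W sinα = 553·sin49.8° = 422.4 kN/m
Resisting force R = c·L + N'·tanφ_j = 51·13.0 + 356.9·tan40.1° = 663.0 + 300.6 = 963.6 kN/m
FS = R / T = 963.6 / 422.4 = 2.281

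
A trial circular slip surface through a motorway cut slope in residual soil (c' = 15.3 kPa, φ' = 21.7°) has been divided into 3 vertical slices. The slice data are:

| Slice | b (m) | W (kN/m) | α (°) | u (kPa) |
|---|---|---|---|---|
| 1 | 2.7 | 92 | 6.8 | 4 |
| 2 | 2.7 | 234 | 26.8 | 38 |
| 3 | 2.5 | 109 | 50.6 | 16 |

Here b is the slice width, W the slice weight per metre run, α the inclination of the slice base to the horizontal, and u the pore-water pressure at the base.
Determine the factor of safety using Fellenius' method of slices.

Ordinary method of slices: FS = Σ[c'·Δl_i + (W_i cosα_i − u_i·Δl_i)·tanφ'] / Σ W_i sinα_i, with Δl_i = b_i / cosα_i.
Slice 1: Δl = 2.7/cos6.8° = 2.719 m; N'_1 = 92·cos6.8° − 4·2.719 = 80.5; c'Δl = 41.60; W sinα = 10.9
Slice 2: Δl = 2.7/cos26.8° = 3.025 m; N'_2 = 234·cos26.8° − 38·3.025 = 93.9; c'Δl = 46.28; W sinα = 105.5
Slice 3: Δl = 2.5/cos50.6° = 3.939 m; N'_3 = 109·cos50.6° − 16·3.939 = 6.2; c'Δl = 60.26; W sinα = 84.2
Σc'Δl = 148.1 kN/m; ΣN' = 180.6 kN/m; ΣW sinα = 200.6 kN/m
Resisting = 148.1 + 180.6·tan21.7° = 148.1 + 71.9 = 220.0 kN/m
FS = 220.0 / 200.6 = 1.097

FS = 1.10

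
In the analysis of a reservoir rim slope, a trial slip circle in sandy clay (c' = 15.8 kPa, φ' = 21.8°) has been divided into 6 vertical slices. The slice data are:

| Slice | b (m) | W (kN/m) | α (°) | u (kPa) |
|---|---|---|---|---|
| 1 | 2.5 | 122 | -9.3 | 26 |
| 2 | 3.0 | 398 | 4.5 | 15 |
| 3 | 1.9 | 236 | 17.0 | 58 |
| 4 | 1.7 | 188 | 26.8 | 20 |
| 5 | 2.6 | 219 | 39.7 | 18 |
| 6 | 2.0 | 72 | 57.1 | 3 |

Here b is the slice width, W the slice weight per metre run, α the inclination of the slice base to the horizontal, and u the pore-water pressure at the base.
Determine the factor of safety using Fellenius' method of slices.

FS = 1.57

Ordinary method of slices: FS = Σ[c'·Δl_i + (W_i cosα_i − u_i·Δl_i)·tanφ'] / Σ W_i sinα_i, with Δl_i = b_i / cosα_i.
Slice 1: Δl = 2.5/cos(-9.3°) = 2.533 m; N'_1 = 122·cos(-9.3°) − 26·2.533 = 54.5; c'Δl = 40.03; W sinα = -19.7
Slice 2: Δl = 3.0/cos4.5° = 3.009 m; N'_2 = 398·cos4.5° − 15·3.009 = 351.6; c'Δl = 47.55; W sinα = 31.2
Slice 3: Δl = 1.9/cos17.0° = 1.987 m; N'_3 = 236·cos17.0° − 58·1.987 = 110.5; c'Δl = 31.39; W sinα = 69.0
Slice 4: Δl = 1.7/cos26.8° = 1.905 m; N'_4 = 188·cos26.8° − 20·1.905 = 129.7; c'Δl = 30.09; W sinα = 84.8
Slice 5: Δl = 2.6/cos39.7° = 3.379 m; N'_5 = 219·cos39.7° − 18·3.379 = 107.7; c'Δl = 53.39; W sinα = 139.9
Slice 6: Δl = 2.0/cos57.1° = 3.682 m; N'_6 = 72·cos57.1° − 3·3.682 = 28.1; c'Δl = 58.18; W sinα = 60.5
Σc'Δl = 260.6 kN/m; ΣN' = 782.1 kN/m; ΣW sinα = 365.6 kN/m
Resisting = 260.6 + 782.1·tan21.8° = 260.6 + 312.8 = 573.4 kN/m
FS = 573.4 / 365.6 = 1.568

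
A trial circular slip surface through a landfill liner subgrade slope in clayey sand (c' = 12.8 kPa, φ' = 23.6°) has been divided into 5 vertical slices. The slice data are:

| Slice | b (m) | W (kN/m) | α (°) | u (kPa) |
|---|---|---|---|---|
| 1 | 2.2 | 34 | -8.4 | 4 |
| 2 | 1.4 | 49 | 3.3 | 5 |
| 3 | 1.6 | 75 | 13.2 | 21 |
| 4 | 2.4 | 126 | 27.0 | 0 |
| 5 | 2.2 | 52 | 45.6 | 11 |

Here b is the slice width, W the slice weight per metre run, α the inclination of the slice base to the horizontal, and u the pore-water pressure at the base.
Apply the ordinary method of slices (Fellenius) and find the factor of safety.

FS = 2.18

Ordinary method of slices: FS = Σ[c'·Δl_i + (W_i cosα_i − u_i·Δl_i)·tanφ'] / Σ W_i sinα_i, with Δl_i = b_i / cosα_i.
Slice 1: Δl = 2.2/cos(-8.4°) = 2.224 m; N'_1 = 34·cos(-8.4°) − 4·2.224 = 24.7; c'Δl = 28.47; W sinα = -5.0
Slice 2: Δl = 1.4/cos3.3° = 1.402 m; N'_2 = 49·cos3.3° − 5·1.402 = 41.9; c'Δl = 17.95; W sinα = 2.8
Slice 3: Δl = 1.6/cos13.2° = 1.643 m; N'_3 = 75·cos13.2° − 21·1.643 = 38.5; c'Δl = 21.04; W sinα = 17.1
Slice 4: Δl = 2.4/cos27.0° = 2.694 m; N'_4 = 126·cos27.0° − 0·2.694 = 112.3; c'Δl = 34.48; W sinα = 57.2
Slice 5: Δl = 2.2/cos45.6° = 3.144 m; N'_5 = 52·cos45.6° − 11·3.144 = 1.8; c'Δl = 40.25; W sinα = 37.2
Σc'Δl = 142.2 kN/m; ΣN' = 219.2 kN/m; ΣW sinα = 109.3 kN/m
Resisting = 142.2 + 219.2·tan23.6° = 142.2 + 95.8 = 237.9 kN/m
FS = 237.9 / 109.3 = 2.176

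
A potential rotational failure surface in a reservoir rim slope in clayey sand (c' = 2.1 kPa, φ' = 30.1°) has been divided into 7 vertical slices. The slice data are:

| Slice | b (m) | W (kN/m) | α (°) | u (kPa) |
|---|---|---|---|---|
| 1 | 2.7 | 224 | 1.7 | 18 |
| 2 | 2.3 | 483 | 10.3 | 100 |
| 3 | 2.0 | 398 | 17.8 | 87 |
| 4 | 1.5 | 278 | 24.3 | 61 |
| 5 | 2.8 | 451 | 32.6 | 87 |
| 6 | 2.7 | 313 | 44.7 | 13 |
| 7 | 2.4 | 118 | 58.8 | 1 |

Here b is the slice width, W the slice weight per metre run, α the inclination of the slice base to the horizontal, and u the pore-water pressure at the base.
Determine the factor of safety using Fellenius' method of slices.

Ordinary method of slices: FS = Σ[c'·Δl_i + (W_i cosα_i − u_i·Δl_i)·tanφ'] / Σ W_i sinα_i, with Δl_i = b_i / cosα_i.
Slice 1: Δl = 2.7/cos1.7° = 2.701 m; N'_1 = 224·cos1.7° − 18·2.701 = 175.3; c'Δl = 5.67; W sinα = 6.6
Slice 2: Δl = 2.3/cos10.3° = 2.338 m; N'_2 = 483·cos10.3° − 100·2.338 = 241.4; c'Δl = 4.91; W sinα = 86.4
Slice 3: Δl = 2.0/cos17.8° = 2.101 m; N'_3 = 398·cos17.8° − 87·2.101 = 196.2; c'Δl = 4.41; W sinα = 121.7
Slice 4: Δl = 1.5/cos24.3° = 1.646 m; N'_4 = 278·cos24.3° − 61·1.646 = 153.0; c'Δl = 3.46; W sinα = 114.4
Slice 5: Δl = 2.8/cos32.6° = 3.324 m; N'_5 = 451·cos32.6° − 87·3.324 = 90.8; c'Δl = 6.98; W sinα = 243.0
Slice 6: Δl = 2.7/cos44.7° = 3.799 m; N'_6 = 313·cos44.7° − 13·3.799 = 173.1; c'Δl = 7.98; W sinα = 220.2
Slice 7: Δl = 2.4/cos58.8° = 4.633 m; N'_7 = 118·cos58.8° − 1·4.633 = 56.5; c'Δl = 9.73; W sinα = 100.9
Σc'Δl = 43.1 kN/m; ΣN' = 1086.3 kN/m; ΣW sinα = 893.2 kN/m
Resisting = 43.1 + 1086.3·tan30.1° = 43.1 + 629.7 = 672.8 kN/m
FS = 672.8 / 893.2 = 0.753

FS = 0.75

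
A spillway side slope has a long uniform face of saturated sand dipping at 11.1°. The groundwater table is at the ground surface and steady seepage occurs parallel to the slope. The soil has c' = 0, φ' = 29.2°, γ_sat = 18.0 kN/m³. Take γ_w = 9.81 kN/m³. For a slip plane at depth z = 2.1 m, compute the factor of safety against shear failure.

FS = 1.30

With seepage parallel to the slope and the water table at the surface, the effective normal stress on the slip plane uses the buoyant unit weight γ' = γ_sat − γ_w while the driving shear stress uses γ_sat:
FS = [c' + γ' z cos²β tanφ'] / [γ_sat z sinβ cosβ]
(For c' = 0 this reduces to FS = (γ'/γ_sat)·tanφ'/tanβ.)
γ' = 18.0 − 9.81 = 8.19 kN/m³
Numerator = 0.0 + 8.19·2.1·cos²11.1°·tan29.2° = 0.0 + 8.19·2.1·0.9629·0.5589 = 9.256 kPa
Denominator = 18.0·2.1·sin11.1°·cos11.1° = 18.0·2.1·0.1925·0.9813 = 7.141 kPa
FS = 9.256 / 7.141 = 1.296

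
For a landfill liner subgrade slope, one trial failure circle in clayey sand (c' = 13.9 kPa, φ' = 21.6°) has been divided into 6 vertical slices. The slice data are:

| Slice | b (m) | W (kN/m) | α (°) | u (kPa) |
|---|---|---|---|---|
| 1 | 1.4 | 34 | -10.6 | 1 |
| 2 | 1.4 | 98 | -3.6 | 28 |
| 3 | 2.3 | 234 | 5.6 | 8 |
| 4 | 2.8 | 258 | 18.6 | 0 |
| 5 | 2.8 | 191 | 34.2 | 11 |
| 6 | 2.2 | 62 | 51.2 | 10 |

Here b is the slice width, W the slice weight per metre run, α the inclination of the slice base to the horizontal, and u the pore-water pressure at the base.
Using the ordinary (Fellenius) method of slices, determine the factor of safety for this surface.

Ordinary method of slices: FS = Σ[c'·Δl_i + (W_i cosα_i − u_i·Δl_i)·tanφ'] / Σ W_i sinα_i, with Δl_i = b_i / cosα_i.
Slice 1: Δl = 1.4/cos(-10.6°) = 1.424 m; N'_1 = 34·cos(-10.6°) − 1·1.424 = 32.0; c'Δl = 19.80; W sinα = -6.3
Slice 2: Δl = 1.4/cos(-3.6°) = 1.403 m; N'_2 = 98·cos(-3.6°) − 28·1.403 = 58.5; c'Δl = 19.50; W sinα = -6.2
Slice 3: Δl = 2.3/cos5.6° = 2.311 m; N'_3 = 234·cos5.6° − 8·2.311 = 214.4; c'Δl = 32.12; W sinα = 22.8
Slice 4: Δl = 2.8/cos18.6° = 2.954 m; N'_4 = 258·cos18.6° − 0·2.954 = 244.5; c'Δl = 41.06; W sinα = 82.3
Slice 5: Δl = 2.8/cos34.2° = 3.385 m; N'_5 = 191·cos34.2° − 11·3.385 = 120.7; c'Δl = 47.06; W sinα = 107.4
Slice 6: Δl = 2.2/cos51.2° = 3.511 m; N'_6 = 62·cos51.2° − 10·3.511 = 3.7; c'Δl = 48.80; W sinα = 48.3
Σc'Δl = 208.3 kN/m; ΣN' = 673.9 kN/m; ΣW sinα = 248.4 kN/m
Resisting = 208.3 + 673.9·tan21.6° = 208.3 + 266.8 = 475.2 kN/m
FS = 475.2 / 248.4 = 1.913

FS = 1.91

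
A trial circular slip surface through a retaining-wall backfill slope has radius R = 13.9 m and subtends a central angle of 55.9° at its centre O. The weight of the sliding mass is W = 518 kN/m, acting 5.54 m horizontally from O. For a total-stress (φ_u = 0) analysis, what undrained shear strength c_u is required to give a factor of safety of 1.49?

FS = c_u·L_a·R / (W·d), so c_u = FS·W·d / (L_a·R).
Arc length L_a = R·θ = 13.9·(55.9°·π/180) = 13.9·0.9756 = 13.56 m
c_u = 1.49·518·5.54 / (13.56·13.9) = 4275.9 / 188.50 = 22.68 kPa

c_u = 22.7 kPa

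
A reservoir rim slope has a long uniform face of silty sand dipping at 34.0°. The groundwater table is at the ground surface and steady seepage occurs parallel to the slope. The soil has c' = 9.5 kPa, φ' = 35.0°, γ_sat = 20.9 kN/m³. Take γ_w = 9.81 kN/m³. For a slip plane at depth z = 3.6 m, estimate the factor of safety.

FS = 0.82

With seepage parallel to the slope and the water table at the surface, the effective normal stress on the slip plane uses the buoyant unit weight γ' = γ_sat − γ_w while the driving shear stress uses γ_sat:
FS = [c' + γ' z cos²β tanφ'] / [γ_sat z sinβ cosβ]
γ' = 20.9 − 9.81 = 11.09 kN/m³
Numerator = 9.5 + 11.09·3.6·cos²34.0°·tan35.0° = 9.5 + 11.09·3.6·0.6873·0.7002 = 28.714 kPa
Denominator = 20.9·3.6·sin34.0°·cos34.0° = 20.9·3.6·0.5592·0.8290 = 34.881 kPa
FS = 28.714 / 34.881 = 0.823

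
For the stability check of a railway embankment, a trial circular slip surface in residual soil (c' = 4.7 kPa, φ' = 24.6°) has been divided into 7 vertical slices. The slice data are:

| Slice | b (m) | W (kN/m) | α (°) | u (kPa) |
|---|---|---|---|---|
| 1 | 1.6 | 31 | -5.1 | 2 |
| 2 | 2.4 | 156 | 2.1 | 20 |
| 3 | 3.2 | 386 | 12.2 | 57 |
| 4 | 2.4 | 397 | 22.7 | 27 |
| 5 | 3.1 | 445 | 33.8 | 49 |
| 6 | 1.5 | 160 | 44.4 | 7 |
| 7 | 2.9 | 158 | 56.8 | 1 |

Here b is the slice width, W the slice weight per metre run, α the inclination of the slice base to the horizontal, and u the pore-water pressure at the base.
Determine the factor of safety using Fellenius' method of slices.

FS = 0.76

Ordinary method of slices: FS = Σ[c'·Δl_i + (W_i cosα_i − u_i·Δl_i)·tanφ'] / Σ W_i sinα_i, with Δl_i = b_i / cosα_i.
Slice 1: Δl = 1.6/cos(-5.1°) = 1.606 m; N'_1 = 31·cos(-5.1°) − 2·1.606 = 27.7; c'Δl = 7.55; W sinα = -2.8
Slice 2: Δl = 2.4/cos2.1° = 2.402 m; N'_2 = 156·cos2.1° − 20·2.402 = 107.9; c'Δl = 11.29; W sinα = 5.7
Slice 3: Δl = 3.2/cos12.2° = 3.274 m; N'_3 = 386·cos12.2° − 57·3.274 = 190.7; c'Δl = 15.39; W sinα = 81.6
Slice 4: Δl = 2.4/cos22.7° = 2.602 m; N'_4 = 397·cos22.7° − 27·2.602 = 296.0; c'Δl = 12.23; W sinα = 153.2
Slice 5: Δl = 3.1/cos33.8° = 3.731 m; N'_5 = 445·cos33.8° − 49·3.731 = 187.0; c'Δl = 17.53; W sinα = 247.6
Slice 6: Δl = 1.5/cos44.4° = 2.099 m; N'_6 = 160·cos44.4° − 7·2.099 = 99.6; c'Δl = 9.87; W sinα = 111.9
Slice 7: Δl = 2.9/cos56.8° = 5.296 m; N'_7 = 158·cos56.8° − 1·5.296 = 81.2; c'Δl = 24.89; W sinα = 132.2
Σc'Δl = 98.7 kN/m; ΣN' = 990.0 kN/m; ΣW sinα = 729.4 kN/m
Resisting = 98.7 + 990.0·tan24.6° = 98.7 + 453.3 = 552.0 kN/m
FS = 552.0 / 729.4 = 0.757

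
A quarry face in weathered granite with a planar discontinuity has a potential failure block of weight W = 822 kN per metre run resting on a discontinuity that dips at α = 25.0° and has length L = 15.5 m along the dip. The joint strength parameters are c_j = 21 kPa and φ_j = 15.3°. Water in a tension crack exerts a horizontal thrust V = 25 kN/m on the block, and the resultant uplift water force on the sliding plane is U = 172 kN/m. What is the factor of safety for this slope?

Resolving the block weight along and normal to the plane and applying the Mohr–Coulomb strength on the joint:
N' = W cosα − U − V sinα = 822·cos25.0° − 172 − 25·sin25.0° = 562.4 kN/m
Driving force T = W sinα + V cosα = 822·sin25.0° + 25·cos25.0° = 370.0 kN/m
Resisting force R = c_j·L + N'·tanφ_j = 21·15.5 + 562.4·tan15.3° = 325.5 + 153.9 = 479.4 kN/m
FS = R / T = 479.4 / 370.0 = 1.295

FS = 1.30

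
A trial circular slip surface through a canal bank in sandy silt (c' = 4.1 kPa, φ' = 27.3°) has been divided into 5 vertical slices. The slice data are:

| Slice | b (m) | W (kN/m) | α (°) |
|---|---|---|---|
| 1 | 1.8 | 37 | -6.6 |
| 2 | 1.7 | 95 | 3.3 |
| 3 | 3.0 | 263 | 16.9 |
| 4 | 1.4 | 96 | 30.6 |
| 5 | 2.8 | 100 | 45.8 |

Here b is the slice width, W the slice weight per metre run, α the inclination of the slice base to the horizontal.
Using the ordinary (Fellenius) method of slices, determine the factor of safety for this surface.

FS = 1.65

Ordinary method of slices: FS = Σ[c'·Δl_i + (W_i cosα_i)·tanφ'] / Σ W_i sinα_i, with Δl_i = b_i / cosα_i.
Slice 1: Δl = 1.8/cos(-6.6°) = 1.812 m; N'_1 = 37·cos(-6.6°) = 36.8; c'Δl = 7.43; W sinα = -4.3
Slice 2: Δl = 1.7/cos3.3° = 1.703 m; N'_2 = 95·cos3.3° = 94.8; c'Δl = 6.98; W sinα = 5.5
Slice 3: Δl = 3.0/cos16.9° = 3.135 m; N'_3 = 263·cos16.9° = 251.6; c'Δl = 12.86; W sinα = 76.5
Slice 4: Δl = 1.4/cos30.6° = 1.627 m; N'_4 = 96·cos30.6° = 82.6; c'Δl = 6.67; W sinα = 48.9
Slice 5: Δl = 2.8/cos45.8° = 4.016 m; N'_5 = 100·cos45.8° = 69.7; c'Δl = 16.47; W sinα = 71.7
Σc'Δl = 50.4 kN/m; ΣN' = 535.6 kN/m; ΣW sinα = 198.2 kN/m
Resisting = 50.4 + 535.6·tan27.3° = 50.4 + 276.4 = 326.8 kN/m
FS = 326.8 / 198.2 = 1.649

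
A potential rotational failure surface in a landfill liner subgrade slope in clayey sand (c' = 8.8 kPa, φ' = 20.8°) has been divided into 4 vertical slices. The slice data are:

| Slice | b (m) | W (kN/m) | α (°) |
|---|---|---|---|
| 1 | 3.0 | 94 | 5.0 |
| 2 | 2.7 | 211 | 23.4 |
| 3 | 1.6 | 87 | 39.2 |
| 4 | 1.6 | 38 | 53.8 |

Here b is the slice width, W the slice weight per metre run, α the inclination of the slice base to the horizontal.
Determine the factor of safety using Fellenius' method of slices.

FS = 1.34

Ordinary method of slices: FS = Σ[c'·Δl_i + (W_i cosα_i)·tanφ'] / Σ W_i sinα_i, with Δl_i = b_i / cosα_i.
Slice 1: Δl = 3.0/cos5.0° = 3.011 m; N'_1 = 94·cos5.0° = 93.6; c'Δl = 26.50; W sinα = 8.2
Slice 2: Δl = 2.7/cos23.4° = 2.942 m; N'_2 = 211·cos23.4° = 193.6; c'Δl = 25.89; W sinα = 83.8
Slice 3: Δl = 1.6/cos39.2° = 2.065 m; N'_3 = 87·cos39.2° = 67.4; c'Δl = 18.17; W sinα = 55.0
Slice 4: Δl = 1.6/cos53.8° = 2.709 m; N'_4 = 38·cos53.8° = 22.4; c'Δl = 23.84; W sinα = 30.7
Σc'Δl = 94.4 kN/m; ΣN' = 377.2 kN/m; ΣW sinα = 177.6 kN/m
Resisting = 94.4 + 377.2·tan20.8° = 94.4 + 143.3 = 237.7 kN/m
FS = 237.7 / 177.6 = 1.338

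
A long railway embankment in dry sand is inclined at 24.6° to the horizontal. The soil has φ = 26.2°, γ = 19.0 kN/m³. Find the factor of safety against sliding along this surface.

FS = 1.07

For a dry cohesionless infinite slope the factor of safety is FS = tanφ / tanβ.
FS = tan26.2° / tan24.6° = 0.4921 / 0.4578 = 1.075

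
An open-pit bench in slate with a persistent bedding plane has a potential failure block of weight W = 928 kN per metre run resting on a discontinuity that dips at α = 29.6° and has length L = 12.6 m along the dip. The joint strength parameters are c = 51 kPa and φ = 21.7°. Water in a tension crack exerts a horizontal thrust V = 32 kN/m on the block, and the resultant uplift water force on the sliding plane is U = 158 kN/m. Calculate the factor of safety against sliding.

Resolving the block weight along and normal to the plane and applying the Mohr–Coulomb strength on the joint:
N' = W cosα − U − V sinα = 928·cos29.6° − 158 − 32·sin29.6° = 633.1 kN/m
Driving force T = W sinα + V cosα = 928·sin29.6° + 32·cos29.6° = 486.2 kN/m
Resisting force R = c·L + N'·tanφ = 51·12.6 + 633.1·tan21.7° = 642.6 + 251.9 = 894.5 kN/m
FS = R / T = 894.5 / 486.2 = 1.840

FS = 1.84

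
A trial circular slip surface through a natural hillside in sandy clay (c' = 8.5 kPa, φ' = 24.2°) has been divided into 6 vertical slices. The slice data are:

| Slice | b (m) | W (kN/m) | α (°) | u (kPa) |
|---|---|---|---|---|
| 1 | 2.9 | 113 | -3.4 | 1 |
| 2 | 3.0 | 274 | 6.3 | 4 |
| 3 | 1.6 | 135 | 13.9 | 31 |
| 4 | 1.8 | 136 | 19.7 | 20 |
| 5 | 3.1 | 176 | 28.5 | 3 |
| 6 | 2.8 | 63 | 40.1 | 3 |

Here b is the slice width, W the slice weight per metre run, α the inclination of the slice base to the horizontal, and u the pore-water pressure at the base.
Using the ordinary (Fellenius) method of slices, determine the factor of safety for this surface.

FS = 2.06

Ordinary method of slices: FS = Σ[c'·Δl_i + (W_i cosα_i − u_i·Δl_i)·tanφ'] / Σ W_i sinα_i, with Δl_i = b_i / cosα_i.
Slice 1: Δl = 2.9/cos(-3.4°) = 2.905 m; N'_1 = 113·cos(-3.4°) − 1·2.905 = 109.9; c'Δl = 24.69; W sinα = -6.7
Slice 2: Δl = 3.0/cos6.3° = 3.018 m; N'_2 = 274·cos6.3° − 4·3.018 = 260.3; c'Δl = 25.65; W sinα = 30.1
Slice 3: Δl = 1.6/cos13.9° = 1.648 m; N'_3 = 135·cos13.9° − 31·1.648 = 80.0; c'Δl = 14.01; W sinα = 32.4
Slice 4: Δl = 1.8/cos19.7° = 1.912 m; N'_4 = 136·cos19.7° − 20·1.912 = 89.8; c'Δl = 16.25; W sinα = 45.8
Slice 5: Δl = 3.1/cos28.5° = 3.527 m; N'_5 = 176·cos28.5° − 3·3.527 = 144.1; c'Δl = 29.98; W sinα = 84.0
Slice 6: Δl = 2.8/cos40.1° = 3.661 m; N'_6 = 63·cos40.1° − 3·3.661 = 37.2; c'Δl = 31.11; W sinα = 40.6
Σc'Δl = 141.7 kN/m; ΣN' = 721.2 kN/m; ΣW sinα = 226.2 kN/m
Resisting = 141.7 + 721.2·tan24.2° = 141.7 + 324.1 = 465.8 kN/m
FS = 465.8 / 226.2 = 2.059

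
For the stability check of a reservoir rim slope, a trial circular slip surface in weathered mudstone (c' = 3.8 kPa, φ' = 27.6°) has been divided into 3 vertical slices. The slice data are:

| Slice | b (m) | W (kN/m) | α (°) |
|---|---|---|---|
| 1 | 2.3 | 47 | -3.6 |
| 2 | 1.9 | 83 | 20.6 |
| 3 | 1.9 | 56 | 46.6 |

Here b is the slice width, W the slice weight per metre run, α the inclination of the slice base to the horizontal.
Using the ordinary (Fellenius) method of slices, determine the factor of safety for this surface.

Ordinary method of slices: FS = Σ[c'·Δl_i + (W_i cosα_i)·tanφ'] / Σ W_i sinα_i, with Δl_i = b_i / cosα_i.
Slice 1: Δl = 2.3/cos(-3.6°) = 2.305 m; N'_1 = 47·cos(-3.6°) = 46.9; c'Δl = 8.76; W sinα = -3.0
Slice 2: Δl = 1.9/cos20.6° = 2.030 m; N'_2 = 83·cos20.6° = 77.7; c'Δl = 7.71; W sinα = 29.2
Slice 3: Δl = 1.9/cos46.6° = 2.765 m; N'_3 = 56·cos46.6° = 38.5; c'Δl = 10.51; W sinα = 40.7
Σc'Δl = 27.0 kN/m; ΣN' = 163.1 kN/m; ΣW sinα = 66.9 kN/m
Resisting = 27.0 + 163.1·tan27.6° = 27.0 + 85.3 = 112.2 kN/m
FS = 112.2 / 66.9 = 1.677

FS = 1.68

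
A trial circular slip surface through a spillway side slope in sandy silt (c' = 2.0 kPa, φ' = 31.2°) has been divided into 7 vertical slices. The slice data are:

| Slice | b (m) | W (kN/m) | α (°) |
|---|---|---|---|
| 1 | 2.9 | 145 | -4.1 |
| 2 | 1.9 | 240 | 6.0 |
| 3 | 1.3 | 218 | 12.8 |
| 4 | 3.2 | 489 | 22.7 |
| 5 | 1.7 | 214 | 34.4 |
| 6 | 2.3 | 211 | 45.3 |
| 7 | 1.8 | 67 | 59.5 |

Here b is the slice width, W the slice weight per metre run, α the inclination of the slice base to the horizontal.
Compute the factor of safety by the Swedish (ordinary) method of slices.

FS = 1.53

Ordinary method of slices: FS = Σ[c'·Δl_i + (W_i cosα_i)·tanφ'] / Σ W_i sinα_i, with Δl_i = b_i / cosα_i.
Slice 1: Δl = 2.9/cos(-4.1°) = 2.907 m; N'_1 = 145·cos(-4.1°) = 144.6; c'Δl = 5.81; W sinα = -10.4
Slice 2: Δl = 1.9/cos6.0° = 1.910 m; N'_2 = 240·cos6.0° = 238.7; c'Δl = 3.82; W sinα = 25.1
Slice 3: Δl = 1.3/cos12.8° = 1.333 m; N'_3 = 218·cos12.8° = 212.6; c'Δl = 2.67; W sinα = 48.3
Slice 4: Δl = 3.2/cos22.7° = 3.469 m; N'_4 = 489·cos22.7° = 451.1; c'Δl = 6.94; W sinα = 188.7
Slice 5: Δl = 1.7/cos34.4° = 2.060 m; N'_5 = 214·cos34.4° = 176.6; c'Δl = 4.12; W sinα = 120.9
Slice 6: Δl = 2.3/cos45.3° = 3.270 m; N'_6 = 211·cos45.3° = 148.4; c'Δl = 6.54; W sinα = 150.0
Slice 7: Δl = 1.8/cos59.5° = 3.547 m; N'_7 = 67·cos59.5° = 34.0; c'Δl = 7.09; W sinα = 57.7
Σc'Δl = 37.0 kN/m; ΣN' = 1406.0 kN/m; ΣW sinα = 580.3 kN/m
Resisting = 37.0 + 1406.0·tan31.2° = 37.0 + 851.5 = 888.5 kN/m
FS = 888.5 / 580.3 = 1.531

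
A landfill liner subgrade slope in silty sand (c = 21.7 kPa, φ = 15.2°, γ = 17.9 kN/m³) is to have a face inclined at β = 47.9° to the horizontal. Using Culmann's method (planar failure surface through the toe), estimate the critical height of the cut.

H_c = 21.91 m

Culmann's analysis gives the critical failure plane at α_cr = (β + φ)/2 = (47.9 + 15.2)/2 = 31.5°, and the critical height
H_c = (4c/γ) · sinβ cosφ / [1 − cos(β − φ)]
    = (4·21.7/17.9) · sin47.9°·cos15.2° / [1 − cos(32.7°)]
    = 4.849 · 0.7420·0.9650 / [1 − 0.8415]
    = 4.849 · 0.7160 / 0.1585
    = 21.91 m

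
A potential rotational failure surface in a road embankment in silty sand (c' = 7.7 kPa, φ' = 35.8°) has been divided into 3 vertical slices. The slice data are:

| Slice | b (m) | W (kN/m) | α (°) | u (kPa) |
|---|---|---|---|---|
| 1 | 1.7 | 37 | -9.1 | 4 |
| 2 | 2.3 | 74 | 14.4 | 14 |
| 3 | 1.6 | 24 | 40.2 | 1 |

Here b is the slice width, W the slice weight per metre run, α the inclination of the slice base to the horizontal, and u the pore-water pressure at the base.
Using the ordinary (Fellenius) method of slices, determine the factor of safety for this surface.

Ordinary method of slices: FS = Σ[c'·Δl_i + (W_i cosα_i − u_i·Δl_i)·tanφ'] / Σ W_i sinα_i, with Δl_i = b_i / cosα_i.
Slice 1: Δl = 1.7/cos(-9.1°) = 1.722 m; N'_1 = 37·cos(-9.1°) − 4·1.722 = 29.6; c'Δl = 13.26; W sinα = -5.9
Slice 2: Δl = 2.3/cos14.4° = 2.375 m; N'_2 = 74·cos14.4° − 14·2.375 = 38.4; c'Δl = 18.28; W sinα = 18.4
Slice 3: Δl = 1.6/cos40.2° = 2.095 m; N'_3 = 24·cos40.2° − 1·2.095 = 16.2; c'Δl = 16.13; W sinα = 15.5
Σc'Δl = 47.7 kN/m; ΣN' = 84.3 kN/m; ΣW sinα = 28.0 kN/m
Resisting = 47.7 + 84.3·tan35.8° = 47.7 + 60.8 = 108.5 kN/m
FS = 108.5 / 28.0 = 3.868

FS = 3.87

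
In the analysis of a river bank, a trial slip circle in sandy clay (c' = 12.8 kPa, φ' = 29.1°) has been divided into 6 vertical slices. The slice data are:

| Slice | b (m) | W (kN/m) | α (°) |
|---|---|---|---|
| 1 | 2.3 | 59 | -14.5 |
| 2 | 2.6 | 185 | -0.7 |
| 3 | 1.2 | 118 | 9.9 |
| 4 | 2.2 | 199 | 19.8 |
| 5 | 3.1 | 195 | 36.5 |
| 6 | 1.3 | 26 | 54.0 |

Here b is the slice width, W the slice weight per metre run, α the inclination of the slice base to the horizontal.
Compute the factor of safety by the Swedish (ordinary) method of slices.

Ordinary method of slices: FS = Σ[c'·Δl_i + (W_i cosα_i)·tanφ'] / Σ W_i sinα_i, with Δl_i = b_i / cosα_i.
Slice 1: Δl = 2.3/cos(-14.5°) = 2.376 m; N'_1 = 59·cos(-14.5°) = 57.1; c'Δl = 30.41; W sinα = -14.8
Slice 2: Δl = 2.6/cos(-0.7°) = 2.600 m; N'_2 = 185·cos(-0.7°) = 185.0; c'Δl = 33.28; W sinα = -2.3
Slice 3: Δl = 1.2/cos9.9° = 1.218 m; N'_3 = 118·cos9.9° = 116.2; c'Δl = 15.59; W sinα = 20.3
Slice 4: Δl = 2.2/cos19.8° = 2.338 m; N'_4 = 199·cos19.8° = 187.2; c'Δl = 29.93; W sinα = 67.4
Slice 5: Δl = 3.1/cos36.5° = 3.856 m; N'_5 = 195·cos36.5° = 156.8; c'Δl = 49.36; W sinα = 116.0
Slice 6: Δl = 1.3/cos54.0° = 2.212 m; N'_6 = 26·cos54.0° = 15.3; c'Δl = 28.31; W sinα = 21.0
Σc'Δl = 186.9 kN/m; ΣN' = 717.6 kN/m; ΣW sinα = 207.7 kN/m
Resisting = 186.9 + 717.6·tan29.1° = 186.9 + 399.4 = 586.3 kN/m
FS = 586.3 / 207.7 = 2.823

FS = 2.82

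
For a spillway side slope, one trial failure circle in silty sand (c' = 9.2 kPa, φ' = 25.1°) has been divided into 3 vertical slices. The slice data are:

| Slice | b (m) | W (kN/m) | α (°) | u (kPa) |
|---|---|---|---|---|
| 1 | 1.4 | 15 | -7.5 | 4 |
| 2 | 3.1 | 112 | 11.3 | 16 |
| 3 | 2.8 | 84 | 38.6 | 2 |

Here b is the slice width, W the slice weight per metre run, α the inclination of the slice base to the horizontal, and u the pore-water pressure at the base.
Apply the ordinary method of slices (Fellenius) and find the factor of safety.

FS = 1.86

Ordinary method of slices: FS = Σ[c'·Δl_i + (W_i cosα_i − u_i·Δl_i)·tanφ'] / Σ W_i sinα_i, with Δl_i = b_i / cosα_i.
Slice 1: Δl = 1.4/cos(-7.5°) = 1.412 m; N'_1 = 15·cos(-7.5°) − 4·1.412 = 9.2; c'Δl = 12.99; W sinα = -2.0
Slice 2: Δl = 3.1/cos11.3° = 3.161 m; N'_2 = 112·cos11.3° − 16·3.161 = 59.2; c'Δl = 29.08; W sinα = 21.9
Slice 3: Δl = 2.8/cos38.6° = 3.583 m; N'_3 = 84·cos38.6° − 2·3.583 = 58.5; c'Δl = 32.96; W sinα = 52.4
Σc'Δl = 75.0 kN/m; ΣN' = 127.0 kN/m; ΣW sinα = 72.4 kN/m
Resisting = 75.0 + 127.0·tan25.1° = 75.0 + 59.5 = 134.5 kN/m
FS = 134.5 / 72.4 = 1.858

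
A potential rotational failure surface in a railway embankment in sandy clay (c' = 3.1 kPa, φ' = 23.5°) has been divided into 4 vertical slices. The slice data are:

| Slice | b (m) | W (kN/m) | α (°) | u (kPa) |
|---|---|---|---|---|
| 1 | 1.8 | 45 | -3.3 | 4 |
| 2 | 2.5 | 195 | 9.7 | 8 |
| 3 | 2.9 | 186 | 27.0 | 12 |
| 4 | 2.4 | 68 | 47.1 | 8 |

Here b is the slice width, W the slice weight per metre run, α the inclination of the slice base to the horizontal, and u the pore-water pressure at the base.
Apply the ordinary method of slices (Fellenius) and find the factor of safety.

FS = 1.15

Ordinary method of slices: FS = Σ[c'·Δl_i + (W_i cosα_i − u_i·Δl_i)·tanφ'] / Σ W_i sinα_i, with Δl_i = b_i / cosα_i.
Slice 1: Δl = 1.8/cos(-3.3°) = 1.803 m; N'_1 = 45·cos(-3.3°) − 4·1.803 = 37.7; c'Δl = 5.59; W sinα = -2.6
Slice 2: Δl = 2.5/cos9.7° = 2.536 m; N'_2 = 195·cos9.7° − 8·2.536 = 171.9; c'Δl = 7.86; W sinα = 32.9
Slice 3: Δl = 2.9/cos27.0° = 3.255 m; N'_3 = 186·cos27.0° − 12·3.255 = 126.7; c'Δl = 10.09; W sinα = 84.4
Slice 4: Δl = 2.4/cos47.1° = 3.526 m; N'_4 = 68·cos47.1° − 8·3.526 = 18.1; c'Δl = 10.93; W sinα = 49.8
Σc'Δl = 34.5 kN/m; ΣN' = 354.4 kN/m; ΣW sinα = 164.5 kN/m
Resisting = 34.5 + 354.4·tan23.5° = 34.5 + 154.1 = 188.6 kN/m
FS = 188.6 / 164.5 = 1.146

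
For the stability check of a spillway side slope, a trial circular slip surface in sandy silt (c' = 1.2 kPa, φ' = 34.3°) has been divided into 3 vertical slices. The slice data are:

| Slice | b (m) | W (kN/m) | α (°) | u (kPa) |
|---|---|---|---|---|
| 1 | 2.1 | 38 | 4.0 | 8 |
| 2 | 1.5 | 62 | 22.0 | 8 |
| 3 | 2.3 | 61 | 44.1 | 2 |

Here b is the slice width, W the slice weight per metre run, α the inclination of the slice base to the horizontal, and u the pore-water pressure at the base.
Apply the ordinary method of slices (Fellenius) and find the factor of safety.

FS = 1.15

Ordinary method of slices: FS = Σ[c'·Δl_i + (W_i cosα_i − u_i·Δl_i)·tanφ'] / Σ W_i sinα_i, with Δl_i = b_i / cosα_i.
Slice 1: Δl = 2.1/cos4.0° = 2.105 m; N'_1 = 38·cos4.0° − 8·2.105 = 21.1; c'Δl = 2.53; W sinα = 2.7
Slice 2: Δl = 1.5/cos22.0° = 1.618 m; N'_2 = 62·cos22.0° − 8·1.618 = 44.5; c'Δl = 1.94; W sinα = 23.2
Slice 3: Δl = 2.3/cos44.1° = 3.203 m; N'_3 = 61·cos44.1° − 2·3.203 = 37.4; c'Δl = 3.84; W sinα = 42.5
Σc'Δl = 8.3 kN/m; ΣN' = 103.0 kN/m; ΣW sinα = 68.3 kN/m
Resisting = 8.3 + 103.0·tan34.3° = 8.3 + 70.3 = 78.6 kN/m
FS = 78.6 / 68.3 = 1.150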